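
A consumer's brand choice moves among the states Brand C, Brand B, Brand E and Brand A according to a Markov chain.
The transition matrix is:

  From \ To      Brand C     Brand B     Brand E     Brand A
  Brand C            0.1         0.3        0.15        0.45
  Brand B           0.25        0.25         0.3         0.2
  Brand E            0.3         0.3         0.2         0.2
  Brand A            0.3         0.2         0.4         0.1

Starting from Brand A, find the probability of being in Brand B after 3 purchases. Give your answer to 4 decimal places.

0.2595

Propagate the distribution vector 3 purchases from Brand A.
After 0 purchases: (0.0000, 0.0000, 0.0000, 1.0000)
After 1 purchase: (0.3000, 0.2000, 0.4000, 0.1000)
After 2 purchases: (0.2300, 0.2800, 0.2250, 0.2650)
After 3 purchases: (0.2400, 0.2595, 0.2695, 0.2310)
P(in Brand B after 3 purchases) = 0.2595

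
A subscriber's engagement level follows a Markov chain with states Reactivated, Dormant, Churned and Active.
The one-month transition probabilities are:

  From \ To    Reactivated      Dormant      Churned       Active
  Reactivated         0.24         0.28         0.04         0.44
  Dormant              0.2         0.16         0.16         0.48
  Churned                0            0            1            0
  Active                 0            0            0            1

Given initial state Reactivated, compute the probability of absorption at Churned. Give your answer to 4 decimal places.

Let h(s) be the probability of absorption at Churned starting from transient state s. Then h(Churned) = 1 and h(Active) = 0. By first-step analysis:
h(Reactivated) = 0.24·h(Reactivated) + 0.28·h(Dormant) + 0.04·1 + 0.44·0
h(Dormant) = 0.2·h(Reactivated) + 0.16·h(Dormant) + 0.16·1 + 0.48·0
Solving: h(Reactivated) = 0.1346, h(Dormant) = 0.2225.
Starting from Reactivated, the probability is 0.1346.

0.1346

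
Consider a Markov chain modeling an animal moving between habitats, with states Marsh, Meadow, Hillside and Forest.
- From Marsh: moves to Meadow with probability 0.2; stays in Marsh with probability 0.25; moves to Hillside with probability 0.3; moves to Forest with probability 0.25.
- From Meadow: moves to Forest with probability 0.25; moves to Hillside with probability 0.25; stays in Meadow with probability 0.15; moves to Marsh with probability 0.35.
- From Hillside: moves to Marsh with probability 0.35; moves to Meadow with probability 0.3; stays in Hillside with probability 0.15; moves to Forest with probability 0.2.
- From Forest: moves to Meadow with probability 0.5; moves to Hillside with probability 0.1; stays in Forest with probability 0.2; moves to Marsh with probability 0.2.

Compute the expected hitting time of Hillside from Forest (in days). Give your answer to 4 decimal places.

Let t(s) be the expected number of days to first reach Hillside from state s, with t(Hillside) = 0. Conditioning on the first day:
t(Marsh) = 1 + 0.25·t(Marsh) + 0.2·t(Meadow) + 0.25·t(Forest)
t(Meadow) = 1 + 0.35·t(Marsh) + 0.15·t(Meadow) + 0.25·t(Forest)
t(Forest) = 1 + 0.2·t(Marsh) + 0.5·t(Meadow) + 0.2·t(Forest)
Solving: t(Marsh) = 4.1761, t(Meadow) = 4.3750, t(Forest) = 5.0284.
Expected days from Forest to Hillside: 5.0284.

5.0284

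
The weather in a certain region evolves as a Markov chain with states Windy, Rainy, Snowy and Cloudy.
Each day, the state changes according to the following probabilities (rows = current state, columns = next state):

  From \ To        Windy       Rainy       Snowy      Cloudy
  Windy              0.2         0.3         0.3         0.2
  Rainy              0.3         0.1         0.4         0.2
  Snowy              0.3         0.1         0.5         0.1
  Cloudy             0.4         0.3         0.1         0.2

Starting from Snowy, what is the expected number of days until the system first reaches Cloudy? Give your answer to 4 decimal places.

Let t(s) be the expected number of days to first reach Cloudy from state s, with t(Cloudy) = 0. Conditioning on the first day:
t(Windy) = 1 + 0.2·t(Windy) + 0.3·t(Rainy) + 0.3·t(Snowy)
t(Rainy) = 1 + 0.3·t(Windy) + 0.1·t(Rainy) + 0.4·t(Snowy)
t(Snowy) = 1 + 0.3·t(Windy) + 0.1·t(Rainy) + 0.5·t(Snowy)
Solving: t(Windy) = 6.2420, t(Rainy) = 6.3057, t(Snowy) = 7.0064.
Expected days from Snowy to Cloudy: 7.0064.

7.0064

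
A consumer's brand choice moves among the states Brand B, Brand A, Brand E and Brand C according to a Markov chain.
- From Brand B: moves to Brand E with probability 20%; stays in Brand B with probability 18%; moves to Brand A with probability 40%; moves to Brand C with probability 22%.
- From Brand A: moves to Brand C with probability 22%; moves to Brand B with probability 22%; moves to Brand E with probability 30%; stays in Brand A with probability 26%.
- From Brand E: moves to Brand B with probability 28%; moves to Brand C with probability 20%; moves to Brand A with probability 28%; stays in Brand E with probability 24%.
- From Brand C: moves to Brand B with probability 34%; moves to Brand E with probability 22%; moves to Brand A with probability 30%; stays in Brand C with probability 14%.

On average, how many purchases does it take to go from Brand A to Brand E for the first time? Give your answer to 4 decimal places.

3.8432

Let t(s) be the expected number of purchases to first reach Brand E from state s, with t(Brand E) = 0. Conditioning on the first purchase:
t(Brand B) = 1 + 0.18·t(Brand B) + 0.4·t(Brand A) + 0.22·t(Brand C)
t(Brand A) = 1 + 0.22·t(Brand B) + 0.26·t(Brand A) + 0.22·t(Brand C)
t(Brand C) = 1 + 0.34·t(Brand B) + 0.3·t(Brand A) + 0.14·t(Brand C)
Solving: t(Brand B) = 4.2127, t(Brand A) = 3.8432, t(Brand C) = 4.1689.
Expected purchases from Brand A to Brand E: 3.8432.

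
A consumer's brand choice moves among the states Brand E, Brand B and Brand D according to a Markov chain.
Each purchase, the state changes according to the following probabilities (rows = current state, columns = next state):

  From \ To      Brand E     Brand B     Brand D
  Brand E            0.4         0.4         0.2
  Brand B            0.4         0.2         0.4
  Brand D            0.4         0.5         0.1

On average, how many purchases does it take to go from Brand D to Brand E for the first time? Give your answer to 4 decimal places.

2.5000

Let t(s) be the expected number of purchases to first reach Brand E from state s, with t(Brand E) = 0. Conditioning on the first purchase:
t(Brand B) = 1 + 0.2·t(Brand B) + 0.4·t(Brand D)
t(Brand D) = 1 + 0.5·t(Brand B) + 0.1·t(Brand D)
Solving: t(Brand B) = 2.5000, t(Brand D) = 2.5000.
Expected purchases from Brand D to Brand E: 2.5000.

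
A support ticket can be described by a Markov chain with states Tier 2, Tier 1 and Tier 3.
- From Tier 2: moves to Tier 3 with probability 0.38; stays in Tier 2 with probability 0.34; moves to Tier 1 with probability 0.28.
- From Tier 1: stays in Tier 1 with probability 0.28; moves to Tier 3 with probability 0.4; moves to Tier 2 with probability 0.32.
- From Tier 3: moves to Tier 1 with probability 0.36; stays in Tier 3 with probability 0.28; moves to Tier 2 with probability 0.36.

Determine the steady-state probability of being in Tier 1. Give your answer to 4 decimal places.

Let the stationary distribution be π with π = πP and π_1 + π_2 + π_3 = 1.
π_1 = 0.34·π_1 + 0.32·π_2 + 0.36·π_3
π_2 = 0.28·π_1 + 0.28·π_2 + 0.36·π_3
Solving with the normalization constraint gives π = (0.3409, 0.3081, 0.3511).
So the stationary probability of Tier 1 is 0.3081.

0.3081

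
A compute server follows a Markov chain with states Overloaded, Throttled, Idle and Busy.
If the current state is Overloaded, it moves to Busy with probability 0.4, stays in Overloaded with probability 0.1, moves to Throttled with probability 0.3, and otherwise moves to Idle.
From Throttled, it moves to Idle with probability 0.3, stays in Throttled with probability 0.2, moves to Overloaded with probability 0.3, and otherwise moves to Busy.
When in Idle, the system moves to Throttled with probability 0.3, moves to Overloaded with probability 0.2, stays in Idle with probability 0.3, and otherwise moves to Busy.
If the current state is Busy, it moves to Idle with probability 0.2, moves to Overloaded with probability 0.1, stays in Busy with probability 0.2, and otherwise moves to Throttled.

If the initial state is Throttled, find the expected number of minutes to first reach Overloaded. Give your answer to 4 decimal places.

4.3103

Let t(s) be the expected number of minutes to first reach Overloaded from state s, with t(Overloaded) = 0. Conditioning on the first minute:
t(Throttled) = 1 + 0.2·t(Throttled) + 0.3·t(Idle) + 0.2·t(Busy)
t(Idle) = 1 + 0.3·t(Throttled) + 0.3·t(Idle) + 0.2·t(Busy)
t(Busy) = 1 + 0.5·t(Throttled) + 0.2·t(Idle) + 0.2·t(Busy)
Solving: t(Throttled) = 4.3103, t(Idle) = 4.7414, t(Busy) = 5.1293.
Expected minutes from Throttled to Overloaded: 4.3103.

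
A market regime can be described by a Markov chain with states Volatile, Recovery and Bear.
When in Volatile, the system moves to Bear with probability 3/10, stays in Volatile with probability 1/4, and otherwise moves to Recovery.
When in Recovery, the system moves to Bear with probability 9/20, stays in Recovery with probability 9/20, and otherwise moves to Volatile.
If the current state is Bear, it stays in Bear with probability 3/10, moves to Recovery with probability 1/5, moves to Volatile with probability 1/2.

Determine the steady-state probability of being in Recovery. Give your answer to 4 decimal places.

0.3614

Let the stationary distribution be π with π = πP and π_1 + π_2 + π_3 = 1.
π_1 = 0.25·π_1 + 0.1·π_2 + 0.5·π_3
π_2 = 0.45·π_1 + 0.45·π_2 + 0.2·π_3
Solving with the normalization constraint gives π = (0.2843, 0.3614, 0.3542).
So the stationary probability of Recovery is 0.3614.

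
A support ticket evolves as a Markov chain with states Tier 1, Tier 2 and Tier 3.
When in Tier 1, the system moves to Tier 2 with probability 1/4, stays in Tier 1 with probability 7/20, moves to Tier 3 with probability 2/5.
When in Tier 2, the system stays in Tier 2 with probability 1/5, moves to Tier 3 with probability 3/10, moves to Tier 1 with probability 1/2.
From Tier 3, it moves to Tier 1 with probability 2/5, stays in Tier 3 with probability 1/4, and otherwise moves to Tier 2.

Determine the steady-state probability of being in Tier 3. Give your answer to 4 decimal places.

Let the stationary distribution be π with π = πP and π_1 + π_2 + π_3 = 1.
π_1 = 0.35·π_1 + 0.5·π_2 + 0.4·π_3
π_2 = 0.25·π_1 + 0.2·π_2 + 0.35·π_3
Solving with the normalization constraint gives π = (0.4066, 0.2690, 0.3244).
So the stationary probability of Tier 3 is 0.3244.

0.3244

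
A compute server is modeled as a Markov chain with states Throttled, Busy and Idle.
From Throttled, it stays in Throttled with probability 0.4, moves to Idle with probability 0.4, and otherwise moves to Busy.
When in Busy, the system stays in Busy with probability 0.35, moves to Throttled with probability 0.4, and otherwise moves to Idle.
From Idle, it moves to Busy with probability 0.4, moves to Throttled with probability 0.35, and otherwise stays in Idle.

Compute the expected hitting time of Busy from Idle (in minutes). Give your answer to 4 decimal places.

Let t(s) be the expected number of minutes to first reach Busy from state s, with t(Busy) = 0. Conditioning on the first minute:
t(Throttled) = 1 + 0.4·t(Throttled) + 0.4·t(Idle)
t(Idle) = 1 + 0.35·t(Throttled) + 0.25·t(Idle)
Solving: t(Throttled) = 3.7097, t(Idle) = 3.0645.
Expected minutes from Idle to Busy: 3.0645.

3.0645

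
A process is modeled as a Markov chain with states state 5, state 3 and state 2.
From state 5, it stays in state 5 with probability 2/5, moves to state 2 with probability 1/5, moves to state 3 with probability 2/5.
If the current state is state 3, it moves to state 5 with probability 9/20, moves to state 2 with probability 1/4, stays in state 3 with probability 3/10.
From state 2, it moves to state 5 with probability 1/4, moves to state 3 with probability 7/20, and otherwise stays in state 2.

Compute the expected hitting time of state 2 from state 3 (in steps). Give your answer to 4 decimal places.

4.3750

Let t(s) be the expected number of steps to first reach state 2 from state s, with t(state 2) = 0. Conditioning on the first step:
t(state 5) = 1 + 0.4·t(state 5) + 0.4·t(state 3)
t(state 3) = 1 + 0.45·t(state 5) + 0.3·t(state 3)
Solving: t(state 5) = 4.5833, t(state 3) = 4.3750.
Expected steps from state 3 to state 2: 4.3750.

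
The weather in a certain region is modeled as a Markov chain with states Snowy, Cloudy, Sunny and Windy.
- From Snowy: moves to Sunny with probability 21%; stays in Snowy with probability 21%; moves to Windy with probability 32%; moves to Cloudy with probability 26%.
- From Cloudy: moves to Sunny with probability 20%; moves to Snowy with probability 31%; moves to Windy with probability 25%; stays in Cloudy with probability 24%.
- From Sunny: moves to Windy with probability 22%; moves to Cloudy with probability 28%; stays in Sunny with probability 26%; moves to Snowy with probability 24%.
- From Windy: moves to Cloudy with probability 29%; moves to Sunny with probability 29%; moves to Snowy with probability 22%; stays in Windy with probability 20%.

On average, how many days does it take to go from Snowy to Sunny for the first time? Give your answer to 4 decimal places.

4.3684

Let t(s) be the expected number of days to first reach Sunny from state s, with t(Sunny) = 0. Conditioning on the first day:
t(Snowy) = 1 + 0.21·t(Snowy) + 0.26·t(Cloudy) + 0.32·t(Windy)
t(Cloudy) = 1 + 0.31·t(Snowy) + 0.24·t(Cloudy) + 0.25·t(Windy)
t(Windy) = 1 + 0.22·t(Snowy) + 0.29·t(Cloudy) + 0.2·t(Windy)
Solving: t(Snowy) = 4.3684, t(Cloudy) = 4.4326, t(Windy) = 4.0581.
Expected days from Snowy to Sunny: 4.3684.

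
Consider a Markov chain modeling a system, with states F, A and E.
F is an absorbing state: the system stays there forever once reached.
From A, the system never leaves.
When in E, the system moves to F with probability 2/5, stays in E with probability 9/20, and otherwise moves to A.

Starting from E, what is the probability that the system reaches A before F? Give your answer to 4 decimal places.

Let h(s) be the probability of absorption at A starting from transient state s. Then h(A) = 1 and h(F) = 0. By first-step analysis:
h(E) = 0.4·0 + 0.15·1 + 0.45·h(E)
Solving: h(E) = 0.2727.
Starting from E, the probability is 0.2727.

0.2727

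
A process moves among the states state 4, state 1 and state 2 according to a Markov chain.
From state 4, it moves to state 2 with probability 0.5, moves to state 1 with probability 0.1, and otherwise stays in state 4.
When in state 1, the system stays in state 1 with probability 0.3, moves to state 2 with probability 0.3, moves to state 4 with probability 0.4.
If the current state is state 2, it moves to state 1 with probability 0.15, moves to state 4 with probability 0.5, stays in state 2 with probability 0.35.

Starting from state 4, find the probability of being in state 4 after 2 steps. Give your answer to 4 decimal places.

0.4500

Sum over the intermediate state after 1 step:
P = P(state 4→state 4)·P(state 4→state 4) + P(state 4→state 1)·P(state 1→state 4) + P(state 4→state 2)·P(state 2→state 4)
  = 0.4×0.4 + 0.1×0.4 + 0.5×0.5
  = 0.1600 + 0.0400 + 0.2500 = 0.4500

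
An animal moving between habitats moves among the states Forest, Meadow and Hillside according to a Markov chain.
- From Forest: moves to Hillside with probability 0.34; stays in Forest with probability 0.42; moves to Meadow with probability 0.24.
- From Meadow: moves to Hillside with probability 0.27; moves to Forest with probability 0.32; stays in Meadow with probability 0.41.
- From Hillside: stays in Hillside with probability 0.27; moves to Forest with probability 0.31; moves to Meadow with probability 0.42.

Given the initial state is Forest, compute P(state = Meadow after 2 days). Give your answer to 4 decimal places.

0.3420

Sum over the intermediate state after 1 day:
P = P(Forest→Forest)·P(Forest→Meadow) + P(Forest→Meadow)·P(Meadow→Meadow) + P(Forest→Hillside)·P(Hillside→Meadow)
  = 0.42×0.24 + 0.24×0.41 + 0.34×0.42
  = 0.1008 + 0.0984 + 0.1428 = 0.3420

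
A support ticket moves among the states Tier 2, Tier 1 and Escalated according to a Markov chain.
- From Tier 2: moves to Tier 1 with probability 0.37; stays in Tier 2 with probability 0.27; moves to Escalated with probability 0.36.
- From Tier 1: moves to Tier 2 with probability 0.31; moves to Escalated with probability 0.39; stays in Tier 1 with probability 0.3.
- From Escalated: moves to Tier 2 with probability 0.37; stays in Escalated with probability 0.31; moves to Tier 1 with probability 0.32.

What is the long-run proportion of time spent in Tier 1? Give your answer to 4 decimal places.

Let the stationary distribution be π with π = πP and π_1 + π_2 + π_3 = 1.
π_1 = 0.27·π_1 + 0.31·π_2 + 0.37·π_3
π_2 = 0.37·π_1 + 0.3·π_2 + 0.32·π_3
Solving with the normalization constraint gives π = (0.3184, 0.3293, 0.3523).
So the stationary probability of Tier 1 is 0.3293.

0.3293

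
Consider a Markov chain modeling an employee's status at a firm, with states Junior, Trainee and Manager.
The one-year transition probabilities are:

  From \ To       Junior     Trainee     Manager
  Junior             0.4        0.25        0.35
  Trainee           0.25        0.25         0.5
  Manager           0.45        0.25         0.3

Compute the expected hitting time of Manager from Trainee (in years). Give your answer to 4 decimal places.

Let t(s) be the expected number of years to first reach Manager from state s, with t(Manager) = 0. Conditioning on the first year:
t(Junior) = 1 + 0.4·t(Junior) + 0.25·t(Trainee)
t(Trainee) = 1 + 0.25·t(Junior) + 0.25·t(Trainee)
Solving: t(Junior) = 2.5806, t(Trainee) = 2.1935.
Expected years from Trainee to Manager: 2.1935.

2.1935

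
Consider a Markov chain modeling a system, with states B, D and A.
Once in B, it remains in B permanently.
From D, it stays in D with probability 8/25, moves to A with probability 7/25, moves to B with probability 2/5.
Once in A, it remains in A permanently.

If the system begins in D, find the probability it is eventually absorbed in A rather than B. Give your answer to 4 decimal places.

Let h(s) be the probability of absorption at A starting from transient state s. Then h(A) = 1 and h(B) = 0. By first-step analysis:
h(D) = 0.4·0 + 0.32·h(D) + 0.28·1
Solving: h(D) = 0.4118.
Starting from D, the probability is 0.4118.

0.4118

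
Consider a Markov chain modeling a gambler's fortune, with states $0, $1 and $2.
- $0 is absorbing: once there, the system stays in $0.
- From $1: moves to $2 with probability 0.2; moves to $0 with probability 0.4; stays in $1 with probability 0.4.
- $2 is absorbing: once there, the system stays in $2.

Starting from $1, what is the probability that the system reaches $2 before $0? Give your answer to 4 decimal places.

0.3333

Let h(s) be the probability of absorption at $2 starting from transient state s. Then h($2) = 1 and h($0) = 0. By first-step analysis:
h($1) = 0.4·0 + 0.4·h($1) + 0.2·1
Solving: h($1) = 0.3333.
Starting from $1, the probability is 0.3333.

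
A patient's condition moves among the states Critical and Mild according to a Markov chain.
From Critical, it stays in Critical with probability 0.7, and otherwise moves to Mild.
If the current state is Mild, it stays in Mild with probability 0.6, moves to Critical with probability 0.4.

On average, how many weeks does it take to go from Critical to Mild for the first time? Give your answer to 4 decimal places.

3.3333

Let t(s) be the expected number of weeks to first reach Mild from state s, with t(Mild) = 0. Conditioning on the first week:
t(Critical) = 1 + 0.7·t(Critical)
Solving: t(Critical) = 3.3333.
Expected weeks from Critical to Mild: 3.3333.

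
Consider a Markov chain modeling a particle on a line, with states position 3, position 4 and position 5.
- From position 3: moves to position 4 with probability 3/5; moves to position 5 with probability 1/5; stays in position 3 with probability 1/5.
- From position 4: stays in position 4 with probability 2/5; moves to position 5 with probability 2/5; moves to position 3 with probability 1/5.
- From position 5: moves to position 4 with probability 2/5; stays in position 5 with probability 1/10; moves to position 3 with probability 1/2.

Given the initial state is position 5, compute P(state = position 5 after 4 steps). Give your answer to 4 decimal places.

0.2619

Propagate the distribution vector 4 steps from position 5.
After 0 steps: (0.0000, 0.0000, 1.0000)
After 1 step: (0.5000, 0.4000, 0.1000)
After 2 steps: (0.2300, 0.5000, 0.2700)
After 3 steps: (0.2810, 0.4460, 0.2730)
After 4 steps: (0.2819, 0.4562, 0.2619)
P(in position 5 after 4 steps) = 0.2619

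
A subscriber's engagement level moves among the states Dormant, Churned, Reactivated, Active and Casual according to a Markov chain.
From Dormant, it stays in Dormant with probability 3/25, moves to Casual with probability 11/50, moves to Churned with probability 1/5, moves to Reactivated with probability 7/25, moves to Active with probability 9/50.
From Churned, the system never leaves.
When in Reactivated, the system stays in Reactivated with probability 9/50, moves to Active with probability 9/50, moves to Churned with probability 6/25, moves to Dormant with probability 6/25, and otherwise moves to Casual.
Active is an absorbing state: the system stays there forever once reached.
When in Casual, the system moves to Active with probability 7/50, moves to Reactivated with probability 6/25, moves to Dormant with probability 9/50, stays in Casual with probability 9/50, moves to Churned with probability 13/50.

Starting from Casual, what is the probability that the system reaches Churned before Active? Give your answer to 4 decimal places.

0.6093

Let h(s) be the probability of absorption at Churned starting from transient state s. Then h(Churned) = 1 and h(Active) = 0. By first-step analysis:
h(Dormant) = 0.12·h(Dormant) + 0.2·1 + 0.28·h(Reactivated) + 0.18·0 + 0.22·h(Casual)
h(Reactivated) = 0.24·h(Dormant) + 0.24·1 + 0.18·h(Reactivated) + 0.18·0 + 0.16·h(Casual)
h(Casual) = 0.18·h(Dormant) + 0.26·1 + 0.24·h(Reactivated) + 0.14·0 + 0.18·h(Casual)
Solving: h(Dormant) = 0.5630, h(Reactivated) = 0.5764, h(Casual) = 0.6093.
Starting from Casual, the probability is 0.6093.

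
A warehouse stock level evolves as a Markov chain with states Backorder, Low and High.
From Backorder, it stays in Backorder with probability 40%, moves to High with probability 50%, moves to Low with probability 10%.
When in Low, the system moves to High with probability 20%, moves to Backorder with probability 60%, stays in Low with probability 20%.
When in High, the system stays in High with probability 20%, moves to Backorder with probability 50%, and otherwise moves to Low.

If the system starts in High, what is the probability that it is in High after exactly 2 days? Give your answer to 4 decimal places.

Sum over the intermediate state after 1 day:
P = P(High→Backorder)·P(Backorder→High) + P(High→Low)·P(Low→High) + P(High→High)·P(High→High)
  = 0.5×0.5 + 0.3×0.2 + 0.2×0.2
  = 0.2500 + 0.0600 + 0.0400 = 0.3500

0.3500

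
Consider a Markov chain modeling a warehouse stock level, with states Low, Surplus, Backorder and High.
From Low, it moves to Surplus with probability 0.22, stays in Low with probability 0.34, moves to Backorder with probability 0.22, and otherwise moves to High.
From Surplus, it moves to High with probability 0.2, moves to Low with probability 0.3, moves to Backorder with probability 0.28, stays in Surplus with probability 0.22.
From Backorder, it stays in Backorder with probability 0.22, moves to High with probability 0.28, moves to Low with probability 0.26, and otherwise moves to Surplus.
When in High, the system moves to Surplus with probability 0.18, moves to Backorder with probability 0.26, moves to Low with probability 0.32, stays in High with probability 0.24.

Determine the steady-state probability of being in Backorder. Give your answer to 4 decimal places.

0.2423

Let the stationary distribution be π with π = πP and π_1 + π_2 + π_3 + π_4 = 1.
π_1 = 0.34·π_1 + 0.3·π_2 + 0.26·π_3 + 0.32·π_4
π_2 = 0.22·π_1 + 0.22·π_2 + 0.24·π_3 + 0.18·π_4
π_3 = 0.22·π_1 + 0.28·π_2 + 0.22·π_3 + 0.26·π_4
Solving with the normalization constraint gives π = (0.3073, 0.2154, 0.2423, 0.2349).
So the stationary probability of Backorder is 0.2423.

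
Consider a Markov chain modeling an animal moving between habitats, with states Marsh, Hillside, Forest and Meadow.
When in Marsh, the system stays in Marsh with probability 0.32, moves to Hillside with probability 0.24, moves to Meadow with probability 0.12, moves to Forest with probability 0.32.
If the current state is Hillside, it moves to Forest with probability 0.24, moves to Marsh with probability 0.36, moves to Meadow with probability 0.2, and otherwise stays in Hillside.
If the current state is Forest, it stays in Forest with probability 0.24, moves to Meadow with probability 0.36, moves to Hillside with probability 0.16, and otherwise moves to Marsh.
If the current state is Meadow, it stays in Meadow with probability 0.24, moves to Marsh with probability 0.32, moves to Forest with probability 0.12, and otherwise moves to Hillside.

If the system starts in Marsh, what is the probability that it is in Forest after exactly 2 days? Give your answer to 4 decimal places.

0.2512

Propagate the distribution vector 2 days from Marsh.
After 0 days: (1.0000, 0.0000, 0.0000, 0.0000)
After 1 day: (0.3200, 0.2400, 0.3200, 0.1200)
After 2 days: (0.3040, 0.2144, 0.2512, 0.2304)
P(in Forest after 2 days) = 0.2512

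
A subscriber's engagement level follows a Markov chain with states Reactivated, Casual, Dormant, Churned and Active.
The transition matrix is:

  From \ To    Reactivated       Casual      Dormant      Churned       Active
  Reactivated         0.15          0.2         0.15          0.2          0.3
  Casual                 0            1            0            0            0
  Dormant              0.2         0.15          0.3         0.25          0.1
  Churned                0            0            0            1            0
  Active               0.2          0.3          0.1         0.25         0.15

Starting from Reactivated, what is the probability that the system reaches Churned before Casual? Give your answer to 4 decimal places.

Let h(s) be the probability of absorption at Churned starting from transient state s. Then h(Churned) = 1 and h(Casual) = 0. By first-step analysis:
h(Reactivated) = 0.15·h(Reactivated) + 0.2·0 + 0.15·h(Dormant) + 0.2·1 + 0.3·h(Active)
h(Dormant) = 0.2·h(Reactivated) + 0.15·0 + 0.3·h(Dormant) + 0.25·1 + 0.1·h(Active)
h(Active) = 0.2·h(Reactivated) + 0.3·0 + 0.1·h(Dormant) + 0.25·1 + 0.15·h(Active)
Solving: h(Reactivated) = 0.5053, h(Dormant) = 0.5701, h(Active) = 0.4801.
Starting from Reactivated, the probability is 0.5053.

0.5053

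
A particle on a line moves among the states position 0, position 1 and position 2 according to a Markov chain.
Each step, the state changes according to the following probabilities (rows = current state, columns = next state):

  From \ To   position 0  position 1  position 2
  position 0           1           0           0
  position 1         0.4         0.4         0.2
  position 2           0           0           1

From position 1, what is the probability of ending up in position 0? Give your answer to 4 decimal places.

0.6667

Let h(s) be the probability of absorption at position 0 starting from transient state s. Then h(position 0) = 1 and h(position 2) = 0. By first-step analysis:
h(position 1) = 0.4·1 + 0.4·h(position 1) + 0.2·0
Solving: h(position 1) = 0.6667.
Starting from position 1, the probability is 0.6667.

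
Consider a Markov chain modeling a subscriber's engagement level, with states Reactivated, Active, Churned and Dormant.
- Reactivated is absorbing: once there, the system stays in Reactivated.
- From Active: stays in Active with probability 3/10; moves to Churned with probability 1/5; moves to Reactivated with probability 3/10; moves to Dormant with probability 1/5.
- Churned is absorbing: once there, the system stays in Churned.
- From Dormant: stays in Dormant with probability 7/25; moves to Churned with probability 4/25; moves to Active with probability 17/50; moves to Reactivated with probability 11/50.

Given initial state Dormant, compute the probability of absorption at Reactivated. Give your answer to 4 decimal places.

0.5872

Let h(s) be the probability of absorption at Reactivated starting from transient state s. Then h(Reactivated) = 1 and h(Churned) = 0. By first-step analysis:
h(Active) = 0.3·1 + 0.3·h(Active) + 0.2·0 + 0.2·h(Dormant)
h(Dormant) = 0.22·1 + 0.34·h(Active) + 0.16·0 + 0.28·h(Dormant)
Solving: h(Active) = 0.5963, h(Dormant) = 0.5872.
Starting from Dormant, the probability is 0.5872.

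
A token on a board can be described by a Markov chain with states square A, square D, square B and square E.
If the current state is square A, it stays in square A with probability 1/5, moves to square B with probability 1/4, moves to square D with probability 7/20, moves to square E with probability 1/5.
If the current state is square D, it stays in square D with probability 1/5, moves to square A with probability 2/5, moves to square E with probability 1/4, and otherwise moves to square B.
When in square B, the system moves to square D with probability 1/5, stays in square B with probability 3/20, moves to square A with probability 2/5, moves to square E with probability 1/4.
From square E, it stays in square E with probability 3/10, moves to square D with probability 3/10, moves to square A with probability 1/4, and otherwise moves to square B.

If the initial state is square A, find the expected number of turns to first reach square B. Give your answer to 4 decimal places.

5.0827

Let t(s) be the expected number of turns to first reach square B from state s, with t(square B) = 0. Conditioning on the first turn:
t(square A) = 1 + 0.2·t(square A) + 0.35·t(square D) + 0.2·t(square E)
t(square D) = 1 + 0.4·t(square A) + 0.2·t(square D) + 0.25·t(square E)
t(square E) = 1 + 0.25·t(square A) + 0.3·t(square D) + 0.3·t(square E)
Solving: t(square A) = 5.0827, t(square D) = 5.5481, t(square E) = 5.6216.
Expected turns from square A to square B: 5.0827.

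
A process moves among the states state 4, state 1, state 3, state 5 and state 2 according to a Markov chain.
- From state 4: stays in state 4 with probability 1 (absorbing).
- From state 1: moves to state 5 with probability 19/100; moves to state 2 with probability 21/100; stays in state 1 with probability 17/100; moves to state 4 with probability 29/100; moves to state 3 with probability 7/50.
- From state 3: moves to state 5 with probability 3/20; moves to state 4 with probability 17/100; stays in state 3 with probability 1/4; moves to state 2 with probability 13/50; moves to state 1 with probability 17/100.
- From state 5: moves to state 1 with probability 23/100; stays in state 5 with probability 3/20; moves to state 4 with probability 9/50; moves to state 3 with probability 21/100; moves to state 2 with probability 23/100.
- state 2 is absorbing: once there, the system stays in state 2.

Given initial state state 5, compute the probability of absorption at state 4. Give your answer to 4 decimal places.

Let h(s) be the probability of absorption at state 4 starting from transient state s. Then h(state 4) = 1 and h(state 2) = 0. By first-step analysis:
h(state 1) = 0.29·1 + 0.17·h(state 1) + 0.14·h(state 3) + 0.19·h(state 5) + 0.21·0
h(state 3) = 0.17·1 + 0.17·h(state 1) + 0.25·h(state 3) + 0.15·h(state 5) + 0.26·0
h(state 5) = 0.18·1 + 0.23·h(state 1) + 0.21·h(state 3) + 0.15·h(state 5) + 0.23·0
Solving: h(state 1) = 0.5297, h(state 3) = 0.4395, h(state 5) = 0.4637.
Starting from state 5, the probability is 0.4637.

0.4637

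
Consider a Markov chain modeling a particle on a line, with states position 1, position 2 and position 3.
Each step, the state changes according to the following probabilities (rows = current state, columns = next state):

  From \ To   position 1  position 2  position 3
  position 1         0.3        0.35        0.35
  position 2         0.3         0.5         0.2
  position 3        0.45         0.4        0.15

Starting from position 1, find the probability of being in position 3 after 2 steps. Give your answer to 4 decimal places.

Sum over the intermediate state after 1 step:
P = P(position 1→position 1)·P(position 1→position 3) + P(position 1→position 2)·P(position 2→position 3) + P(position 1→position 3)·P(position 3→position 3)
  = 0.3×0.35 + 0.35×0.2 + 0.35×0.15
  = 0.1050 + 0.0700 + 0.0525 = 0.2275

0.2275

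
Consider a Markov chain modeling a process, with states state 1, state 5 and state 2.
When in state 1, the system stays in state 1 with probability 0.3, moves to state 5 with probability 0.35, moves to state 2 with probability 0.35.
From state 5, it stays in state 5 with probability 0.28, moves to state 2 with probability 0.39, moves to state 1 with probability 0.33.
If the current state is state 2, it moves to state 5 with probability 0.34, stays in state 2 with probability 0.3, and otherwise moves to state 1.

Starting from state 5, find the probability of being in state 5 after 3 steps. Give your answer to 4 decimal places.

Propagate the distribution vector 3 steps from state 5.
After 0 steps: (0.0000, 1.0000, 0.0000)
After 1 step: (0.3300, 0.2800, 0.3900)
After 2 steps: (0.3318, 0.3265, 0.3417)
After 3 steps: (0.3303, 0.3237, 0.3460)
P(in state 5 after 3 steps) = 0.3237

0.3237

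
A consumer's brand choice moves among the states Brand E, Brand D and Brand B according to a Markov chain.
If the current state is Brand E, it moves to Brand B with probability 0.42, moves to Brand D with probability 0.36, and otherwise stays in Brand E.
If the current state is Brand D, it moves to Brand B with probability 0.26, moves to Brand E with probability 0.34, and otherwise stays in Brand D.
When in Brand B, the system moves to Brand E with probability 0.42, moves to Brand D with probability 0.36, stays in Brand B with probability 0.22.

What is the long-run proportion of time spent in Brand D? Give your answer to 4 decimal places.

0.3750

Let the stationary distribution be π with π = πP and π_1 + π_2 + π_3 = 1.
π_1 = 0.22·π_1 + 0.34·π_2 + 0.42·π_3
π_2 = 0.36·π_1 + 0.4·π_2 + 0.36·π_3
Solving with the normalization constraint gives π = (0.3250, 0.3750, 0.3000).
So the stationary probability of Brand D is 0.3750.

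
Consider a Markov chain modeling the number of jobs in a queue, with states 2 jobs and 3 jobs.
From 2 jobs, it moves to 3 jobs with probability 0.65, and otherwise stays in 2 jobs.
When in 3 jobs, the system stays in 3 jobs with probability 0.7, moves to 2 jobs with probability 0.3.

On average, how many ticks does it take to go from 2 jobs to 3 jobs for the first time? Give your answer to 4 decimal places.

Let t(s) be the expected number of ticks to first reach 3 jobs from state s, with t(3 jobs) = 0. Conditioning on the first tick:
t(2 jobs) = 1 + 0.35·t(2 jobs)
Solving: t(2 jobs) = 1.5385.
Expected ticks from 2 jobs to 3 jobs: 1.5385.

1.5385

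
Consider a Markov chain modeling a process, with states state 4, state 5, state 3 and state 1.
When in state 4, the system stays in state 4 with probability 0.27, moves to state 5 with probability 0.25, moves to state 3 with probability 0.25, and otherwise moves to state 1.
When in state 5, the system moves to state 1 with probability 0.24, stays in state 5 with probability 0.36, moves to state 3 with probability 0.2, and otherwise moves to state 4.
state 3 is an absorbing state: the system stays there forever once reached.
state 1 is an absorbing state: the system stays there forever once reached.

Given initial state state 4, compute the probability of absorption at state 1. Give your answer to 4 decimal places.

Let h(s) be the probability of absorption at state 1 starting from transient state s. Then h(state 1) = 1 and h(state 3) = 0. By first-step analysis:
h(state 4) = 0.27·h(state 4) + 0.25·h(state 5) + 0.25·0 + 0.23·1
h(state 5) = 0.2·h(state 4) + 0.36·h(state 5) + 0.2·0 + 0.24·1
Solving: h(state 4) = 0.4966, h(state 5) = 0.5302.
Starting from state 4, the probability is 0.4966.

0.4966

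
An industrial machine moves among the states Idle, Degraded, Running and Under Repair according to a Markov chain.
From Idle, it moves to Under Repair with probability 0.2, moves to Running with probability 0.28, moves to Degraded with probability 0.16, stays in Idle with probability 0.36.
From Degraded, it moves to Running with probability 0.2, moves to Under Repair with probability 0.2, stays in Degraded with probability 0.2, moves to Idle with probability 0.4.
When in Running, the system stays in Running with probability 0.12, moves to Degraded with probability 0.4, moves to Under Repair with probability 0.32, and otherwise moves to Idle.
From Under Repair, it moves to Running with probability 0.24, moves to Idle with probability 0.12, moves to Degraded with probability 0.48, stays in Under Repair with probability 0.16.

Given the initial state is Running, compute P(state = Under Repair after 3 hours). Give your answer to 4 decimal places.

0.2179

Propagate the distribution vector 3 hours from Running.
After 0 hours: (0.0000, 0.0000, 1.0000, 0.0000)
After 1 hour: (0.1600, 0.4000, 0.1200, 0.3200)
After 2 hours: (0.2752, 0.3072, 0.2160, 0.2016)
After 3 hours: (0.2807, 0.2886, 0.2128, 0.2179)
P(in Under Repair after 3 hours) = 0.2179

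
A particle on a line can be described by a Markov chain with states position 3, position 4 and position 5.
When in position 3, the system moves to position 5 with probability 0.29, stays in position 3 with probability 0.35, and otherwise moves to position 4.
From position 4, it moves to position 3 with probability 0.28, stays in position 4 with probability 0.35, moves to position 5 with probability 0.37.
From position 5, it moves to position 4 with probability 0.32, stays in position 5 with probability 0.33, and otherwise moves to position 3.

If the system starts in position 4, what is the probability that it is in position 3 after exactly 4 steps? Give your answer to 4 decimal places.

0.3260

Propagate the distribution vector 4 steps from position 4.
After 0 steps: (0.0000, 1.0000, 0.0000)
After 1 step: (0.2800, 0.3500, 0.3700)
After 2 steps: (0.3255, 0.3417, 0.3328)
After 3 steps: (0.3261, 0.3433, 0.3306)
After 4 steps: (0.3260, 0.3433, 0.3307)
P(in position 3 after 4 steps) = 0.3260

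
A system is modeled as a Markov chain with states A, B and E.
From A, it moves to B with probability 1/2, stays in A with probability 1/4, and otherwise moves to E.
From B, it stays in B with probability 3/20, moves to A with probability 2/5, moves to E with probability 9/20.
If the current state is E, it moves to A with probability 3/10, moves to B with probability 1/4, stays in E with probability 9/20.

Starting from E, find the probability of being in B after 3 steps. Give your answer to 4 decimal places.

Propagate the distribution vector 3 steps from E.
After 0 steps: (0.0000, 0.0000, 1.0000)
After 1 step: (0.3000, 0.2500, 0.4500)
After 2 steps: (0.3100, 0.3000, 0.3900)
After 3 steps: (0.3145, 0.2975, 0.3880)
P(in B after 3 steps) = 0.2975

0.2975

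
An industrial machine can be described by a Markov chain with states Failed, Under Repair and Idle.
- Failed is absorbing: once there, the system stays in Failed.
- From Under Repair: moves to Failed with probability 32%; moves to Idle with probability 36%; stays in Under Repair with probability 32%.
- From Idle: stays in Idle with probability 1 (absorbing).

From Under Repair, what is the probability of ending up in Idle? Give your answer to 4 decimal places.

Let h(s) be the probability of absorption at Idle starting from transient state s. Then h(Idle) = 1 and h(Failed) = 0. By first-step analysis:
h(Under Repair) = 0.32·0 + 0.32·h(Under Repair) + 0.36·1
Solving: h(Under Repair) = 0.5294.
Starting from Under Repair, the probability is 0.5294.

0.5294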